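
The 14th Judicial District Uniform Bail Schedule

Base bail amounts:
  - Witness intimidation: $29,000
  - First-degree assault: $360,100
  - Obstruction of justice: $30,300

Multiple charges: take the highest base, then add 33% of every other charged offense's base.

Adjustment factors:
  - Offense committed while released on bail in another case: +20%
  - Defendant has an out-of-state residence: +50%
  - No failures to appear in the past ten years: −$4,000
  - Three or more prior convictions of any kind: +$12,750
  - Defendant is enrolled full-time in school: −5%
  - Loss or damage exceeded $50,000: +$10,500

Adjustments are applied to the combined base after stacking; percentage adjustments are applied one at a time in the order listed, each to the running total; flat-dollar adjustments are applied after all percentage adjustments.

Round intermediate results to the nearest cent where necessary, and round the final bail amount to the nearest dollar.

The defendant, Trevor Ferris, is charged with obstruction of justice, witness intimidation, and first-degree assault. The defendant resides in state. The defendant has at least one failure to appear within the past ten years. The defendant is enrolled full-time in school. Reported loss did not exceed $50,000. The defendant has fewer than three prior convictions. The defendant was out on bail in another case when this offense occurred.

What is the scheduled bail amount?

$432,823

Base amounts from the schedule: obstruction of justice $30,300; witness intimidation $29,000; first-degree assault $360,100.
Stacking rule: highest base plus 33% of each additional charge. Highest is first-degree assault at $360,100. Additional: $30,300 × 33% = $9,999; $29,000 × 33% = $9,570. Combined base = $360,100 + $19,569 = $379,669.
Offense committed while released on bail in another case (+20%): $379,669 × 1.2 = $455,602.80.
Defendant is enrolled full-time in school (−5%): $455,602.80 × 0.95 = $432,822.66.
Rounded to the nearest dollar: $432,823.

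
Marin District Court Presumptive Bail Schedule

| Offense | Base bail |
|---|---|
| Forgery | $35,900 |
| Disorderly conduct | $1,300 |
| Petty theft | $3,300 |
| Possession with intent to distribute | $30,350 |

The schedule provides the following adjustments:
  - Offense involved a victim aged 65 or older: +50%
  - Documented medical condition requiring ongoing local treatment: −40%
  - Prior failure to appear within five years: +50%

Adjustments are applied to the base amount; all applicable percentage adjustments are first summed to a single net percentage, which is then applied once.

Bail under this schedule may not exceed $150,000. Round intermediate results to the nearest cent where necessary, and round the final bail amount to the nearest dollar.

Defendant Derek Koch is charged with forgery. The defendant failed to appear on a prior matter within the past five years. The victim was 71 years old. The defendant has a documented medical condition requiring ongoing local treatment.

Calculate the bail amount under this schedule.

$57,440

Base amounts from the schedule: forgery $35,900.
Single charge. Combined base = $35,900.
Net percentage adjustment: +50% −40% +50% = +60%. $35,900 × 1.6 = $57,440.
$57,440 is within the $150,000 maximum.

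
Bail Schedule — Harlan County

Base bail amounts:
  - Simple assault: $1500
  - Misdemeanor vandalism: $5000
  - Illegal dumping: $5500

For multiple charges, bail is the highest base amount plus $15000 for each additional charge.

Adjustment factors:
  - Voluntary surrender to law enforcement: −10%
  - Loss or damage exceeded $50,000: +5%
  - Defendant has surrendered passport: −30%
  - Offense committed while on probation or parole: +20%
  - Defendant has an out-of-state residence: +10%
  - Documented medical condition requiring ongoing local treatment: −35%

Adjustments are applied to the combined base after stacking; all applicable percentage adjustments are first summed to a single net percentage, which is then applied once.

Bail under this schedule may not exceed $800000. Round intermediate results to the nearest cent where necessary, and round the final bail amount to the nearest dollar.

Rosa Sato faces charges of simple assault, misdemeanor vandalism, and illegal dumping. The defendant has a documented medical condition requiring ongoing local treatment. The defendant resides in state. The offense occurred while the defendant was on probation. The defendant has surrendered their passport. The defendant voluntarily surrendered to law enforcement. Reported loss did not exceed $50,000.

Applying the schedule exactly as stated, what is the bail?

$15975

Base amounts from the schedule: simple assault $1500; misdemeanor vandalism $5000; illegal dumping $5500.
Stacking rule: highest base plus $15000 per additional charge. Highest is illegal dumping at $5500; 2 additional charges → +$30000. Combined base = $35500.
Net percentage adjustment: −10% −30% +20% −35% = −55%. $35500 × 0.45 = $15975.
$15975 is within the $800000 maximum.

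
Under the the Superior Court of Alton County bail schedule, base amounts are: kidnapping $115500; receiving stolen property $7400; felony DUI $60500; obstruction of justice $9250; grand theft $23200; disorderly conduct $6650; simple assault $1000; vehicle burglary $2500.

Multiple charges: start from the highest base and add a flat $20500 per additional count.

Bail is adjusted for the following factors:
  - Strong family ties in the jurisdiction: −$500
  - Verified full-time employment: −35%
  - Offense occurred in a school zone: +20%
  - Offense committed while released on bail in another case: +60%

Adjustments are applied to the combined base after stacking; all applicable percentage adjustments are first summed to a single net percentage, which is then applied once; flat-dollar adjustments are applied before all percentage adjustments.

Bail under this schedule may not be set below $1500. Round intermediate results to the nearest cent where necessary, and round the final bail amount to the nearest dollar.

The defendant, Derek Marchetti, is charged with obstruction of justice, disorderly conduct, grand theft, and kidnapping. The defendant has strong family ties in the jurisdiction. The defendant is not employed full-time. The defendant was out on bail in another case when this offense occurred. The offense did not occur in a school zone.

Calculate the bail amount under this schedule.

Base amounts from the schedule: obstruction of justice $9250; disorderly conduct $6650; grand theft $23200; kidnapping $115500.
Stacking rule: highest base plus $20500 per additional charge. Highest is kidnapping at $115500; 3 additional charges → +$61500. Combined base = $177000.
Strong family ties in the jurisdiction (−$500 flat): $177000 − $500 = $176500.
Offense committed while released on bail in another case (+60%): $176500 × 1.6 = $282400.
$282400 is at or above the $1500 minimum.

$282400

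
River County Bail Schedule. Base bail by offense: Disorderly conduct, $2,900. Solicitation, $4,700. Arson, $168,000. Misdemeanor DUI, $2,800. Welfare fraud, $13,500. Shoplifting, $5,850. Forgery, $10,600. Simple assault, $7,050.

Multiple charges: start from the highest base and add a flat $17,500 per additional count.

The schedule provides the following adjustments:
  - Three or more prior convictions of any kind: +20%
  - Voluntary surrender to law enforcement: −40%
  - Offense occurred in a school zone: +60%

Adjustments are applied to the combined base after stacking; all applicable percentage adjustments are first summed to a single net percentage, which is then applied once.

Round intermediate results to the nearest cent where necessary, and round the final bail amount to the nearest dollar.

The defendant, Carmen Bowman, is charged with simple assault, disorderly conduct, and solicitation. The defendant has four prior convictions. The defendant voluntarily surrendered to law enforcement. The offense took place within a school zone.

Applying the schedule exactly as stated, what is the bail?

Base amounts from the schedule: simple assault $7,050; disorderly conduct $2,900; solicitation $4,700.
Stacking rule: highest base plus $17,500 per additional charge. Highest is simple assault at $7,050; 2 additional charges → +$35,000. Combined base = $42,050.
Net percentage adjustment: +20% −40% +60% = +40%. $42,050 × 1.4 = $58,870.

$58,870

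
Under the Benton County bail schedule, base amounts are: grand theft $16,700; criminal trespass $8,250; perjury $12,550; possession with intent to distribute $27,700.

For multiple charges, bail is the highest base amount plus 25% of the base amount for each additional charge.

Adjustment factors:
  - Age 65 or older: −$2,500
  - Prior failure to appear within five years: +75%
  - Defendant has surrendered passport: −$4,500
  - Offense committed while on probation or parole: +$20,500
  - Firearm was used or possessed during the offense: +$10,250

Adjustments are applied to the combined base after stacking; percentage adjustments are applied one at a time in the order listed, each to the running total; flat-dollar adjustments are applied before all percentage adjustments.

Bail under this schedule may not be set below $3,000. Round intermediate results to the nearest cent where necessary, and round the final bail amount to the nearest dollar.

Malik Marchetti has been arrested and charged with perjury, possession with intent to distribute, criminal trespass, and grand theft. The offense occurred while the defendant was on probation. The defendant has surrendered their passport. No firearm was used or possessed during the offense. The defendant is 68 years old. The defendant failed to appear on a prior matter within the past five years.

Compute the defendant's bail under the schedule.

$88,506

Base amounts from the schedule: perjury $12,550; possession with intent to distribute $27,700; criminal trespass $8,250; grand theft $16,700.
Stacking rule: highest base plus 25% of each additional charge. Highest is possession with intent to distribute at $27,700. Additional: $12,550 × 25% = $3,137.50; $8,250 × 25% = $2,062.50; $16,700 × 25% = $4,175. Combined base = $27,700 + $9,375 = $37,075.
Age 65 or older (−$2,500 flat): $37,075 − $2,500 = $34,575.
Defendant has surrendered passport (−$4,500 flat): $34,575 − $4,500 = $30,075.
Offense committed while on probation or parole (+$20,500 flat): $30,075 + $20,500 = $50,575.
Prior failure to appear within five years (+75%): $50,575 × 1.75 = $88,506.25.
$88,506.25 is at or above the $3,000 minimum.
Rounded to the nearest dollar: $88,506.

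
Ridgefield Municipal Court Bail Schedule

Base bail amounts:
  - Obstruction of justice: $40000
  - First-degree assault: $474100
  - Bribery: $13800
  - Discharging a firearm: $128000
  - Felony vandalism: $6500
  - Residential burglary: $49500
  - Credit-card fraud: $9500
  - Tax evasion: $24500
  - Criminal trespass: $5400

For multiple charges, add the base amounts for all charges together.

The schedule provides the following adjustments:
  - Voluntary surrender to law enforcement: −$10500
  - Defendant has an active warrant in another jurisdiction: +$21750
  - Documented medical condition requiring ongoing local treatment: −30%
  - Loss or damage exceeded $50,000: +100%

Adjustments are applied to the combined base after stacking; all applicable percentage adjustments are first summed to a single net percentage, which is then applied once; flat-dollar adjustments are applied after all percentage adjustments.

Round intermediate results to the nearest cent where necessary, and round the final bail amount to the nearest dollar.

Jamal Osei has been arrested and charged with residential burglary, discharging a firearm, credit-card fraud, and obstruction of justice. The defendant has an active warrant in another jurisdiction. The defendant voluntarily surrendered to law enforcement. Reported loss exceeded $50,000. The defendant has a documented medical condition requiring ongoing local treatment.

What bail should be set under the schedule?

Base amounts from the schedule: residential burglary $49500; discharging a firearm $128000; credit-card fraud $9500; obstruction of justice $40000.
Stacking rule: sum of all bases. $49500 + $128000 + $9500 + $40000 = $227000.
Net percentage adjustment: −30% +100% = +70%. $227000 × 1.7 = $385900.
Voluntary surrender to law enforcement (−$10500 flat): $385900 − $10500 = $375400.
Defendant has an active warrant in another jurisdiction (+$21750 flat): $375400 + $21750 = $397150.

$397150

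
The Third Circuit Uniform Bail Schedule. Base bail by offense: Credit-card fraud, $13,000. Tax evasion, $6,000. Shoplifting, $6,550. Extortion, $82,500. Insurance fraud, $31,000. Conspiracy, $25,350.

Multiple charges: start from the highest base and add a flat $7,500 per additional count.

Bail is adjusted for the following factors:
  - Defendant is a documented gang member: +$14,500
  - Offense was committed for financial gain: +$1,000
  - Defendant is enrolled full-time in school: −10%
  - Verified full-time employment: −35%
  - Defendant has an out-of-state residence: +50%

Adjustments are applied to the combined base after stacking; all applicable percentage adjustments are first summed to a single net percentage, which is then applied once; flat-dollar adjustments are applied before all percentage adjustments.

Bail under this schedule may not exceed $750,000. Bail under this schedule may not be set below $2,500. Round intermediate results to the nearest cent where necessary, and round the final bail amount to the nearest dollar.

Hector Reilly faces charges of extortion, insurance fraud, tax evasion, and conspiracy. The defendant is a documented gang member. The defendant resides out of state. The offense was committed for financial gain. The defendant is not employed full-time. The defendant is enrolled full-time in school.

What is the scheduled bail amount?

$168,700

Base amounts from the schedule: extortion $82,500; insurance fraud $31,000; tax evasion $6,000; conspiracy $25,350.
Stacking rule: highest base plus $7,500 per additional charge. Highest is extortion at $82,500; 3 additional charges → +$22,500. Combined base = $105,000.
Defendant is a documented gang member (+$14,500 flat): $105,000 + $14,500 = $119,500.
Offense was committed for financial gain (+$1,000 flat): $119,500 + $1,000 = $120,500.
Net percentage adjustment: −10% +50% = +40%. $120,500 × 1.4 = $168,700.
$168,700 is within the $750,000 maximum.
$168,700 is at or above the $2,500 minimum.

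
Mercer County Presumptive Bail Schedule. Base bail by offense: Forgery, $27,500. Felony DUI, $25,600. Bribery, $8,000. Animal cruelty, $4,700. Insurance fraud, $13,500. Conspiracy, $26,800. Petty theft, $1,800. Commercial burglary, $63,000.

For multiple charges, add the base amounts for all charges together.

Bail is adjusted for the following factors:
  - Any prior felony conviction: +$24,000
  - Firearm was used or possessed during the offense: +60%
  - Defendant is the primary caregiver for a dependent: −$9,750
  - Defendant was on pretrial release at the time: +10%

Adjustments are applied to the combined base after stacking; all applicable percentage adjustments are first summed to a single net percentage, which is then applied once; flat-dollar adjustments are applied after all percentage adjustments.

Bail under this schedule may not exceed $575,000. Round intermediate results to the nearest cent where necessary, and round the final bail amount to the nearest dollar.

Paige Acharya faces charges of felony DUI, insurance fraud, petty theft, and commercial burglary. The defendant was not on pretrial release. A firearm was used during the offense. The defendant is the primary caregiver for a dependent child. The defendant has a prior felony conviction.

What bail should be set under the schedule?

$180,490

Base amounts from the schedule: felony DUI $25,600; insurance fraud $13,500; petty theft $1,800; commercial burglary $63,000.
Stacking rule: sum of all bases. $25,600 + $13,500 + $1,800 + $63,000 = $103,900.
Firearm was used or possessed during the offense (+60%): $103,900 × 1.6 = $166,240.
Any prior felony conviction (+$24,000 flat): $166,240 + $24,000 = $190,240.
Defendant is the primary caregiver for a dependent (−$9,750 flat): $190,240 − $9,750 = $180,490.
$180,490 is within the $575,000 maximum.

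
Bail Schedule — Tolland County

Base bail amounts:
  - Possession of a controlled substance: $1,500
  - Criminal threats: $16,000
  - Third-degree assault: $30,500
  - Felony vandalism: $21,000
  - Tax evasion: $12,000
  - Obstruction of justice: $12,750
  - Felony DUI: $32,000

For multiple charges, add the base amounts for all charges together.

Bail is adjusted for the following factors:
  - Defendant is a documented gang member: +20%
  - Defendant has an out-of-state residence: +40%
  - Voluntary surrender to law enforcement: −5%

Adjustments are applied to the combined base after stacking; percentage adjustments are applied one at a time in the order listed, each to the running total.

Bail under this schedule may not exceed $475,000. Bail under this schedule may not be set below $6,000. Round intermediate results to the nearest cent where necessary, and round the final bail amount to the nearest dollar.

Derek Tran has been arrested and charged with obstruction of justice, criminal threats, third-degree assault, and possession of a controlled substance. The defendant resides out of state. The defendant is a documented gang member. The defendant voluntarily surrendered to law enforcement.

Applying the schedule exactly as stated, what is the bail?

$96,957

Base amounts from the schedule: obstruction of justice $12,750; criminal threats $16,000; third-degree assault $30,500; possession of a controlled substance $1,500.
Stacking rule: sum of all bases. $12,750 + $16,000 + $30,500 + $1,500 = $60,750.
Defendant is a documented gang member (+20%): $60,750 × 1.2 = $72,900.
Defendant has an out-of-state residence (+40%): $72,900 × 1.4 = $102,060.
Voluntary surrender to law enforcement (−5%): $102,060 × 0.95 = $96,957.
$96,957 is within the $475,000 maximum.
$96,957 is at or above the $6,000 minimum.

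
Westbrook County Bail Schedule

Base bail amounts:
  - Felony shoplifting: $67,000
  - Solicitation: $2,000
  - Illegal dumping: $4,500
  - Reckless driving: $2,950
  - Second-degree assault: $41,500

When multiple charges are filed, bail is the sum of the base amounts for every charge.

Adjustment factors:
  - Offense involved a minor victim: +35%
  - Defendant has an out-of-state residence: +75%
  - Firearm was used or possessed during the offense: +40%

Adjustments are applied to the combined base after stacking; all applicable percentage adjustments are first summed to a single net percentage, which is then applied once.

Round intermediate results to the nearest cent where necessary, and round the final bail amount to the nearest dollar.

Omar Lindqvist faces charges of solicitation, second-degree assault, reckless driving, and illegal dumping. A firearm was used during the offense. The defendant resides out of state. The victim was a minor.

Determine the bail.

Base amounts from the schedule: solicitation $2,000; second-degree assault $41,500; reckless driving $2,950; illegal dumping $4,500.
Stacking rule: sum of all bases. $2,000 + $41,500 + $2,950 + $4,500 = $50,950.
Net percentage adjustment: +35% +75% +40% = +150%. $50,950 × 2.5 = $127,375.

$127,375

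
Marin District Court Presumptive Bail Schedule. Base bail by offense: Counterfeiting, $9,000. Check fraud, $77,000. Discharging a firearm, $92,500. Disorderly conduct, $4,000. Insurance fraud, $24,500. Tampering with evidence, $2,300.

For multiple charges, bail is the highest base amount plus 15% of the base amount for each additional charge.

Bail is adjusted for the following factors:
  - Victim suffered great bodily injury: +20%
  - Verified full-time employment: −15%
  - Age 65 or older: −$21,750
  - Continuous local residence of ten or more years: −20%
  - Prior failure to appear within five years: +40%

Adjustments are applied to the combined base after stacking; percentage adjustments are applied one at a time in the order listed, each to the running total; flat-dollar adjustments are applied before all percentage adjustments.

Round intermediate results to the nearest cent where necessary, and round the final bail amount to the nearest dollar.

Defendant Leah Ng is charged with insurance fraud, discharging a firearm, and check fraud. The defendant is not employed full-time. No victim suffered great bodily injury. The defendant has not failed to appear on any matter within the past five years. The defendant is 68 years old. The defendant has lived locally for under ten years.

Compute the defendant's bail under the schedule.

$85,975

Base amounts from the schedule: insurance fraud $24,500; discharging a firearm $92,500; check fraud $77,000.
Stacking rule: highest base plus 15% of each additional charge. Highest is discharging a firearm at $92,500. Additional: $24,500 × 15% = $3,675; $77,000 × 15% = $11,550. Combined base = $92,500 + $15,225 = $107,725.
Age 65 or older (−$21,750 flat): $107,725 − $21,750 = $85,975.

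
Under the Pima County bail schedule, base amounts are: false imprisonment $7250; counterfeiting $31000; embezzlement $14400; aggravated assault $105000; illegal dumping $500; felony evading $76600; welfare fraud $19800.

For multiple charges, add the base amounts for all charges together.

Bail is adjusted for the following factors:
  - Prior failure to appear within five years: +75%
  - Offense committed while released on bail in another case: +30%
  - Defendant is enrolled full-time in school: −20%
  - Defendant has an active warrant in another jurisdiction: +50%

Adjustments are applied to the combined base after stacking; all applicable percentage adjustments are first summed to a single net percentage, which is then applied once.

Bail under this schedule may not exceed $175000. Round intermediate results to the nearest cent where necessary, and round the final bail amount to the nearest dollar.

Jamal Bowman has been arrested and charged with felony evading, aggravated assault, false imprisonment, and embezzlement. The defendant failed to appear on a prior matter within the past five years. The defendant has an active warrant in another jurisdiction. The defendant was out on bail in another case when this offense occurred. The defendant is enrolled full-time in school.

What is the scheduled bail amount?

$175000

Base amounts from the schedule: felony evading $76600; aggravated assault $105000; false imprisonment $7250; embezzlement $14400.
Stacking rule: sum of all bases. $76600 + $105000 + $7250 + $14400 = $203250.
Net percentage adjustment: +75% +30% −20% +50% = +135%. $203250 × 2.35 = $477637.50.
Result $477637.50 exceeds the maximum of $175000; bail is capped at $175000.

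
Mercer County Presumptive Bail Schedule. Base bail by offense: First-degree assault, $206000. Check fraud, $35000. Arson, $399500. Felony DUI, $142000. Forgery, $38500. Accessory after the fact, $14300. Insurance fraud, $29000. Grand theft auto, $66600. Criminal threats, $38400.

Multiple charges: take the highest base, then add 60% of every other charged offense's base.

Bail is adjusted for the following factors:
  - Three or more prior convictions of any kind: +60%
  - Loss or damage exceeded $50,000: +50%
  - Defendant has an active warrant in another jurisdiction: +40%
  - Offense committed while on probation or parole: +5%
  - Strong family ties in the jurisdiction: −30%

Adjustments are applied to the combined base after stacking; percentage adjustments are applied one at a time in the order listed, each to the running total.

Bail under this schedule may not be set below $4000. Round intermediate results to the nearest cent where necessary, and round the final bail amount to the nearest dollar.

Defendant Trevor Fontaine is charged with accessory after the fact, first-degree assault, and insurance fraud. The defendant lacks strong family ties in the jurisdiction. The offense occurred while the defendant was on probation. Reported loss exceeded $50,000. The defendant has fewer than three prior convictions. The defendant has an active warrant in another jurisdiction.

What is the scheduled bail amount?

$511516

Base amounts from the schedule: accessory after the fact $14300; first-degree assault $206000; insurance fraud $29000.
Stacking rule: highest base plus 60% of each additional charge. Highest is first-degree assault at $206000. Additional: $14300 × 60% = $8580; $29000 × 60% = $17400. Combined base = $206000 + $25980 = $231980.
Loss or damage exceeded $50,000 (+50%): $231980 × 1.5 = $347970.
Defendant has an active warrant in another jurisdiction (+40%): $347970 × 1.4 = $487158.
Offense committed while on probation or parole (+5%): $487158 × 1.05 = $511515.90.
$511515.90 is at or above the $4000 minimum.
Rounded to the nearest dollar: $511516.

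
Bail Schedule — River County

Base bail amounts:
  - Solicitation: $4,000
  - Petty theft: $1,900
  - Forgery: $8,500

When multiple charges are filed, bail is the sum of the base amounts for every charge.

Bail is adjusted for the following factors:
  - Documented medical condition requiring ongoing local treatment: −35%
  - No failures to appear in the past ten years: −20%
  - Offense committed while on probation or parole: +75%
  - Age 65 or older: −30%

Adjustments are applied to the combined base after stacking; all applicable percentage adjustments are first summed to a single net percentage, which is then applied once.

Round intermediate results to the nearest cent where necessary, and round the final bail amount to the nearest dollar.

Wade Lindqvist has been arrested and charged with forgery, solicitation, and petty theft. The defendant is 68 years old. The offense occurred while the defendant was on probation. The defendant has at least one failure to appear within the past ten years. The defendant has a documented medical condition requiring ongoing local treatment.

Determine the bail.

$15,840

Base amounts from the schedule: forgery $8,500; solicitation $4,000; petty theft $1,900.
Stacking rule: sum of all bases. $8,500 + $4,000 + $1,900 = $14,400.
Net percentage adjustment: −35% +75% −30% = +10%. $14,400 × 1.1 = $15,840.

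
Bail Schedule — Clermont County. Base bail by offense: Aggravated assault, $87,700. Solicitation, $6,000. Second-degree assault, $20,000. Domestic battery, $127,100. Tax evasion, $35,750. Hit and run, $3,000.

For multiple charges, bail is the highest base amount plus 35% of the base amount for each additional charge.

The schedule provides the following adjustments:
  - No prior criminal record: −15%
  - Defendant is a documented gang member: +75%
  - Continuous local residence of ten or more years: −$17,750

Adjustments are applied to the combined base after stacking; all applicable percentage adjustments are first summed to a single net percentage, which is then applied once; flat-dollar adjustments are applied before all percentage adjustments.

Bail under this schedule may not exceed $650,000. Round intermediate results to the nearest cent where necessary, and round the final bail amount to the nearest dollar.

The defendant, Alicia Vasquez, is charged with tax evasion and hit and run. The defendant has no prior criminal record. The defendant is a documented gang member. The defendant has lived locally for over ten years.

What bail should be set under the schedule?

$30,480

Base amounts from the schedule: tax evasion $35,750; hit and run $3,000.
Stacking rule: highest base plus 35% of each additional charge. Highest is tax evasion at $35,750. Additional: $3,000 × 35% = $1,050. Combined base = $35,750 + $1,050 = $36,800.
Continuous local residence of ten or more years (−$17,750 flat): $36,800 − $17,750 = $19,050.
Net percentage adjustment: −15% +75% = +60%. $19,050 × 1.6 = $30,480.
$30,480 is within the $650,000 maximum.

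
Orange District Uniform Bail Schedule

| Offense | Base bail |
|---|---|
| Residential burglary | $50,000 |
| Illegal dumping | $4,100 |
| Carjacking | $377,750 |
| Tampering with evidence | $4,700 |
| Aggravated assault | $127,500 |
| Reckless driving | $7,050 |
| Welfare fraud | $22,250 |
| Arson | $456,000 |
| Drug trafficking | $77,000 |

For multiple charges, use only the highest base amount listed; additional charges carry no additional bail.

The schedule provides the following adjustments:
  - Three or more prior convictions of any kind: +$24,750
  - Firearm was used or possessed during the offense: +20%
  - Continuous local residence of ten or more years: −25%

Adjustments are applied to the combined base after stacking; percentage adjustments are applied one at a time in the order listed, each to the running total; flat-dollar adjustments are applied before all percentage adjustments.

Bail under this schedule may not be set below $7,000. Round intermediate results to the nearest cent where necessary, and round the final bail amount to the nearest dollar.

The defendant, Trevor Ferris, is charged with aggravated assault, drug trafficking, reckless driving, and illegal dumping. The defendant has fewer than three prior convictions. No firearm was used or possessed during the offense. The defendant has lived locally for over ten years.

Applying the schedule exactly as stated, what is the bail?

Base amounts from the schedule: aggravated assault $127,500; drug trafficking $77,000; reckless driving $7,050; illegal dumping $4,100.
Stacking rule: use the highest base only. Highest is aggravated assault at $127,500. Combined base = $127,500.
Continuous local residence of ten or more years (−25%): $127,500 × 0.75 = $95,625.
$95,625 is at or above the $7,000 minimum.

$95,625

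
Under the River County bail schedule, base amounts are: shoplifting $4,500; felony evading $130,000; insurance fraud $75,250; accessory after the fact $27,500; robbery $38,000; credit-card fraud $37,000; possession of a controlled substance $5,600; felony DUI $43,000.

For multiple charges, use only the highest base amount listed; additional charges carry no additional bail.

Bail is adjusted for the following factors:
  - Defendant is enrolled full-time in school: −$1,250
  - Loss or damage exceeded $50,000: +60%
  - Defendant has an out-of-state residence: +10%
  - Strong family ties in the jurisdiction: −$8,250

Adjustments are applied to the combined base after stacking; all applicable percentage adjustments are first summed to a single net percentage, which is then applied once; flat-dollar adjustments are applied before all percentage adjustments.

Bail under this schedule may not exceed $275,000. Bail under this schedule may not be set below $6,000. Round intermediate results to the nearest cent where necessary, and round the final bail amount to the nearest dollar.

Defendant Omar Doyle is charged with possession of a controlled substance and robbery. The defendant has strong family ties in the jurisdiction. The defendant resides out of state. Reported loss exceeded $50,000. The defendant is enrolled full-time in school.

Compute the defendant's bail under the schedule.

Base amounts from the schedule: possession of a controlled substance $5,600; robbery $38,000.
Stacking rule: use the highest base only. Highest is robbery at $38,000. Combined base = $38,000.
Defendant is enrolled full-time in school (−$1,250 flat): $38,000 − $1,250 = $36,750.
Strong family ties in the jurisdiction (−$8,250 flat): $36,750 − $8,250 = $28,500.
Net percentage adjustment: +60% +10% = +70%. $28,500 × 1.7 = $48,450.
$48,450 is within the $275,000 maximum.
$48,450 is at or above the $6,000 minimum.

$48,450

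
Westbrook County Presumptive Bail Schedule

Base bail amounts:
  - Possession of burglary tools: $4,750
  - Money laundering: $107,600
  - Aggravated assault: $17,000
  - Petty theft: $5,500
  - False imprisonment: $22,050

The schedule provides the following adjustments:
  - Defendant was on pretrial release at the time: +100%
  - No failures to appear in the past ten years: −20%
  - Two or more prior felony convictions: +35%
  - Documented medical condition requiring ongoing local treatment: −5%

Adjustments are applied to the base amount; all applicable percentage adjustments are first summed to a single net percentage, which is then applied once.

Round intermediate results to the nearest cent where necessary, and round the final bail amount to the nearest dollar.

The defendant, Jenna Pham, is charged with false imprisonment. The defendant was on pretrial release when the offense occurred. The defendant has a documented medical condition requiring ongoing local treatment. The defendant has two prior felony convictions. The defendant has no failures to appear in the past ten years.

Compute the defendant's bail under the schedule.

Base amounts from the schedule: false imprisonment $22,050.
Single charge. Combined base = $22,050.
Net percentage adjustment: +100% −20% +35% −5% = +110%. $22,050 × 2.1 = $46,305.

$46,305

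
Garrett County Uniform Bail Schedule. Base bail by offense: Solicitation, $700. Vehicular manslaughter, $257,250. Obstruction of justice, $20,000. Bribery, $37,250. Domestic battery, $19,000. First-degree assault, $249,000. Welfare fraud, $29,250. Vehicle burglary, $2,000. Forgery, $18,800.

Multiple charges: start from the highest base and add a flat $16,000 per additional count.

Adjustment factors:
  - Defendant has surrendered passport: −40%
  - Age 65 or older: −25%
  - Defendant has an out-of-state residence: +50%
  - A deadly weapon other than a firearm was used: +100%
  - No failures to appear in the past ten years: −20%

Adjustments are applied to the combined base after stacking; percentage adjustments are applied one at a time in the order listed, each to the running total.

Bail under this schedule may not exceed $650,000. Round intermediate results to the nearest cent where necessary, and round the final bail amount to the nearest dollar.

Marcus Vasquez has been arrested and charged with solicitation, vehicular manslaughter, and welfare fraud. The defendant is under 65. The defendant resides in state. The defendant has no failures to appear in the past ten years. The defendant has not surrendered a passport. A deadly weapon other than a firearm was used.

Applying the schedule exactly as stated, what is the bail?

$462,800

Base amounts from the schedule: solicitation $700; vehicular manslaughter $257,250; welfare fraud $29,250.
Stacking rule: highest base plus $16,000 per additional charge. Highest is vehicular manslaughter at $257,250; 2 additional charges → +$32,000. Combined base = $289,250.
A deadly weapon other than a firearm was used (+100%): $289,250 × 2 = $578,500.
No failures to appear in the past ten years (−20%): $578,500 × 0.8 = $462,800.
$462,800 is within the $650,000 maximum.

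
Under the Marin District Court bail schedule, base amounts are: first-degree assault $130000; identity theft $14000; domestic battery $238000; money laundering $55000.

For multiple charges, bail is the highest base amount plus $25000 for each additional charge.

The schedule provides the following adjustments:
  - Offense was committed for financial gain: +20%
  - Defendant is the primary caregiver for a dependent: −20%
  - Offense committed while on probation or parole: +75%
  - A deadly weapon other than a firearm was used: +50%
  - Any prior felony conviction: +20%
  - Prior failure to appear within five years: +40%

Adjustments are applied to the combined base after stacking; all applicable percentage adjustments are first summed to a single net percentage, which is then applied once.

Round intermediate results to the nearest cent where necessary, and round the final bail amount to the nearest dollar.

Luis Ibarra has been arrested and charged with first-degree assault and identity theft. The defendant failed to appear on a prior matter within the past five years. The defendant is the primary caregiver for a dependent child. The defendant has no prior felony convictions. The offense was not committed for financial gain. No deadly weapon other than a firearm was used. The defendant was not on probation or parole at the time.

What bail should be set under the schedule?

Base amounts from the schedule: first-degree assault $130000; identity theft $14000.
Stacking rule: highest base plus $25000 per additional charge. Highest is first-degree assault at $130000; 1 additional charge → +$25000. Combined base = $155000.
Net percentage adjustment: −20% +40% = +20%. $155000 × 1.2 = $186000.

$186000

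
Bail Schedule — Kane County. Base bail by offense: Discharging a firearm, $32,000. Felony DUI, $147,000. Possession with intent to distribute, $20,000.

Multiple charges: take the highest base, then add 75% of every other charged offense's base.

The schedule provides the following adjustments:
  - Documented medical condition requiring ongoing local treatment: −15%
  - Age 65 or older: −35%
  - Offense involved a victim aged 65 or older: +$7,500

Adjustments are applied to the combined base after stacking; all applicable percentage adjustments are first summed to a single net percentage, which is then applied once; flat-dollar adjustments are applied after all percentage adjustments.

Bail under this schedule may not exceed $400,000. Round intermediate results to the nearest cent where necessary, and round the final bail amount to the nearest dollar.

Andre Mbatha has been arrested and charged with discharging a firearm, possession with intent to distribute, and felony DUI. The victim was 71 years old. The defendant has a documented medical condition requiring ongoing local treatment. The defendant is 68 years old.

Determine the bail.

$100,500

Base amounts from the schedule: discharging a firearm $32,000; possession with intent to distribute $20,000; felony DUI $147,000.
Stacking rule: highest base plus 75% of each additional charge. Highest is felony DUI at $147,000. Additional: $32,000 × 75% = $24,000; $20,000 × 75% = $15,000. Combined base = $147,000 + $39,000 = $186,000.
Net percentage adjustment: −15% −35% = −50%. $186,000 × 0.5 = $93,000.
Offense involved a victim aged 65 or older (+$7,500 flat): $93,000 + $7,500 = $100,500.
$100,500 is within the $400,000 maximum.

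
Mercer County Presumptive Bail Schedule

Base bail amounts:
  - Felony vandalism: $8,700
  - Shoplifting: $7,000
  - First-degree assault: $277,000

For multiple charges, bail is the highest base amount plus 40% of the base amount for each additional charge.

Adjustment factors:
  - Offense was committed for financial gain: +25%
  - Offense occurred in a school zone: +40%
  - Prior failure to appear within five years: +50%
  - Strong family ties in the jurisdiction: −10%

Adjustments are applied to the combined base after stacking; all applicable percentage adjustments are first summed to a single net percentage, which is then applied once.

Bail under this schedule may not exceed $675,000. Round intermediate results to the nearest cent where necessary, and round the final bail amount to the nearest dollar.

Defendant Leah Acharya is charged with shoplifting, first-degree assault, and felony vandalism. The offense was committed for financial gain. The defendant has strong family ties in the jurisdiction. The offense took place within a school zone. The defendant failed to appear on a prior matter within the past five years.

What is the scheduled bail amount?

Base amounts from the schedule: shoplifting $7,000; first-degree assault $277,000; felony vandalism $8,700.
Stacking rule: highest base plus 40% of each additional charge. Highest is first-degree assault at $277,000. Additional: $7,000 × 40% = $2,800; $8,700 × 40% = $3,480. Combined base = $277,000 + $6,280 = $283,280.
Net percentage adjustment: +25% +40% +50% −10% = +105%. $283,280 × 2.05 = $580,724.
$580,724 is within the $675,000 maximum.

$580,724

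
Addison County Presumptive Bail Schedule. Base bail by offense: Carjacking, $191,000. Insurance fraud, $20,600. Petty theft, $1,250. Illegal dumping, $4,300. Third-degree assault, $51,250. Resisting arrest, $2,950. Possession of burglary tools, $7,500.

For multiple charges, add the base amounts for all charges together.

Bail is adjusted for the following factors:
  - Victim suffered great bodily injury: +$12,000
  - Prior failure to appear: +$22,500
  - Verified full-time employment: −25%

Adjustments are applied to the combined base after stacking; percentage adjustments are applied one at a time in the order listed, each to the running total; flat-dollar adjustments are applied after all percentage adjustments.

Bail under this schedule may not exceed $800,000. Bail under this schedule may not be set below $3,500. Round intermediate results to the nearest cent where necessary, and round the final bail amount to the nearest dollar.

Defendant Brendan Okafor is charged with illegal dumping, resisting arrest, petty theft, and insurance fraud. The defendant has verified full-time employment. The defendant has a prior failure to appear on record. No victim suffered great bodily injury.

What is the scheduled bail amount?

$44,325

Base amounts from the schedule: illegal dumping $4,300; resisting arrest $2,950; petty theft $1,250; insurance fraud $20,600.
Stacking rule: sum of all bases. $4,300 + $2,950 + $1,250 + $20,600 = $29,100.
Verified full-time employment (−25%): $29,100 × 0.75 = $21,825.
Prior failure to appear (+$22,500 flat): $21,825 + $22,500 = $44,325.
$44,325 is within the $800,000 maximum.
$44,325 is at or above the $3,500 minimum.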